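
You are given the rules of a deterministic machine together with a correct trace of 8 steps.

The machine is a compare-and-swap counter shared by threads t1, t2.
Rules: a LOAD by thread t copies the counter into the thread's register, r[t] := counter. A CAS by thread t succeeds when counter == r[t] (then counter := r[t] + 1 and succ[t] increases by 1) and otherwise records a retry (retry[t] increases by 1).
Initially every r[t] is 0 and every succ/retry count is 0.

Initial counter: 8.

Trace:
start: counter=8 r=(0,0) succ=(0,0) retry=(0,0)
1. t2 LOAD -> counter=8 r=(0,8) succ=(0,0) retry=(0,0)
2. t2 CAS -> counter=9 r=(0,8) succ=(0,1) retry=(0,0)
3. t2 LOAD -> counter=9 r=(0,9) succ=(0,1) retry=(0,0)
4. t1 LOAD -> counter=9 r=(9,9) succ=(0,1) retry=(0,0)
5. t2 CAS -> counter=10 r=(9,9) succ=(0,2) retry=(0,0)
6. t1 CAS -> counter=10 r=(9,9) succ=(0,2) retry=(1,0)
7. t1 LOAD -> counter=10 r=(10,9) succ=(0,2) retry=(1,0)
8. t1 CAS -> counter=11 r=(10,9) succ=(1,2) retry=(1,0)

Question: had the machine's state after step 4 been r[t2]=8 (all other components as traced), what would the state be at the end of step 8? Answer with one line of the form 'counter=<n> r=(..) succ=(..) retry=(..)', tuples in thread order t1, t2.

state after step 4 := counter=9 r=(9,8) succ=(0,1) retry=(0,0)
5. t2 CAS -> counter=9 r=(9,8) succ=(0,1) retry=(0,1)
6. t1 CAS -> counter=10 r=(9,8) succ=(1,1) retry=(0,1)
7. t1 LOAD -> counter=10 r=(10,8) succ=(1,1) retry=(0,1)
8. t1 CAS -> counter=11 r=(10,8) succ=(2,1) retry=(0,1)

counter=11 r=(10,8) succ=(2,1) retry=(0,1)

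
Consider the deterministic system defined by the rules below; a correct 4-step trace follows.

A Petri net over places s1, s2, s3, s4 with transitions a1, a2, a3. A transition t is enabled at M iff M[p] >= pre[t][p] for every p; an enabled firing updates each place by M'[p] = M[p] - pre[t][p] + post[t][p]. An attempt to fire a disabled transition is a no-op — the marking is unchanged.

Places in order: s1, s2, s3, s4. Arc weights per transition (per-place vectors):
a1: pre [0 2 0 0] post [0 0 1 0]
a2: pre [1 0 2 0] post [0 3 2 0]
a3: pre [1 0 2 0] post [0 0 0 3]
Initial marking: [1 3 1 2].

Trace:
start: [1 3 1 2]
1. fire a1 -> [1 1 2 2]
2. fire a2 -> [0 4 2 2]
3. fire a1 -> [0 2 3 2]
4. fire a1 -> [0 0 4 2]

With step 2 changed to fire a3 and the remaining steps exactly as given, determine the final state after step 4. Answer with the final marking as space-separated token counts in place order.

(re-executing from step 2 with the substitution; state before step 2: [1 1 2 2])
2. fire a3 -> [0 1 0 5]
3. fire a1 -> [0 1 0 5]
4. fire a1 -> [0 1 0 5]

0 1 0 5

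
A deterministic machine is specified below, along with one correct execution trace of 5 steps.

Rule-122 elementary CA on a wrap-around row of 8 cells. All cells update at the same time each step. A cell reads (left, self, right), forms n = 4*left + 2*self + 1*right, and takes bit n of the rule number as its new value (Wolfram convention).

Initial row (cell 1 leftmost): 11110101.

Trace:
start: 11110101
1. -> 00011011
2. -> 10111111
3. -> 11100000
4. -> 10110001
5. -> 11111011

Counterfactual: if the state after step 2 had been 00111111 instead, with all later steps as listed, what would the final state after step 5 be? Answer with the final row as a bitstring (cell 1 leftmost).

11111111

state after step 2 := 00111111
3. -> 11100001
4. -> 00110011
5. -> 11111111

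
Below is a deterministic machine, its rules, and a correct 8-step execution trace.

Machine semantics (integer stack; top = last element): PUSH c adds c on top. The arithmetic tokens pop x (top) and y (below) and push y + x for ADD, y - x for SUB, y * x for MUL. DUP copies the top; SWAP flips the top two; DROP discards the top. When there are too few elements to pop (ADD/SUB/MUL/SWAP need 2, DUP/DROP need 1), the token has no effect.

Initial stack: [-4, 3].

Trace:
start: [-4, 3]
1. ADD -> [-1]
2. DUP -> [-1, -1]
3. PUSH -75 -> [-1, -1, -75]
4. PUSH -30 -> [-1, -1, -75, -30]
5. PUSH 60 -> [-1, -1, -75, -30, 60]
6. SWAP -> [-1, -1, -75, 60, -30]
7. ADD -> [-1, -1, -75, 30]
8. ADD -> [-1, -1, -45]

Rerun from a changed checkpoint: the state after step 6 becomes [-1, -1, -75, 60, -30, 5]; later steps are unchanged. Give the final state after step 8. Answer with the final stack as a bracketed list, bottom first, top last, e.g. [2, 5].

[-1, -1, -75, 35]

state after step 6 := [-1, -1, -75, 60, -30, 5]
7. ADD -> [-1, -1, -75, 60, -25]
8. ADD -> [-1, -1, -75, 35]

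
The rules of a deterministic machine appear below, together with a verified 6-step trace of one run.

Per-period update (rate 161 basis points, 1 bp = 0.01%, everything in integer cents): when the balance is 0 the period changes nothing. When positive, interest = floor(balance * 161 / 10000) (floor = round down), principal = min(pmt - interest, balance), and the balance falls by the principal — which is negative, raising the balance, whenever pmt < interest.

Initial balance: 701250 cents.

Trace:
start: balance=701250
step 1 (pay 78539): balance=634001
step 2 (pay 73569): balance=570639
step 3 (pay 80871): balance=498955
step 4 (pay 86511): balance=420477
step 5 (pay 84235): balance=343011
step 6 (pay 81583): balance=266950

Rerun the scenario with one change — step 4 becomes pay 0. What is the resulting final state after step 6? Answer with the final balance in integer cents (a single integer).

(re-executing from step 4 with the substitution; state before step 4: balance=498955)
step 4 (pay 0): balance=506988
step 5 (pay 84235): balance=430915
step 6 (pay 81583): balance=356269

356269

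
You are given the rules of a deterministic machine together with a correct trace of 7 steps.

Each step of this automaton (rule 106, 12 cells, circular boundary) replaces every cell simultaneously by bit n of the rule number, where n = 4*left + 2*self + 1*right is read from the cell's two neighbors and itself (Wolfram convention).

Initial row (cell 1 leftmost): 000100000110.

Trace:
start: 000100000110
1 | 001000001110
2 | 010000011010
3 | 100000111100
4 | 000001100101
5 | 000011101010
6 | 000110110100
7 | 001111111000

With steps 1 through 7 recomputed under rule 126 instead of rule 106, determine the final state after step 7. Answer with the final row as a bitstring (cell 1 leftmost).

(re-executing steps 1..7 under rule 126; state before step 1: 000100000110)
1 | 001110001111
2 | 111011011001
3 | 001111111111
4 | 111000000001
5 | 001100000011
6 | 111110000111
7 | 000011001100

000011001100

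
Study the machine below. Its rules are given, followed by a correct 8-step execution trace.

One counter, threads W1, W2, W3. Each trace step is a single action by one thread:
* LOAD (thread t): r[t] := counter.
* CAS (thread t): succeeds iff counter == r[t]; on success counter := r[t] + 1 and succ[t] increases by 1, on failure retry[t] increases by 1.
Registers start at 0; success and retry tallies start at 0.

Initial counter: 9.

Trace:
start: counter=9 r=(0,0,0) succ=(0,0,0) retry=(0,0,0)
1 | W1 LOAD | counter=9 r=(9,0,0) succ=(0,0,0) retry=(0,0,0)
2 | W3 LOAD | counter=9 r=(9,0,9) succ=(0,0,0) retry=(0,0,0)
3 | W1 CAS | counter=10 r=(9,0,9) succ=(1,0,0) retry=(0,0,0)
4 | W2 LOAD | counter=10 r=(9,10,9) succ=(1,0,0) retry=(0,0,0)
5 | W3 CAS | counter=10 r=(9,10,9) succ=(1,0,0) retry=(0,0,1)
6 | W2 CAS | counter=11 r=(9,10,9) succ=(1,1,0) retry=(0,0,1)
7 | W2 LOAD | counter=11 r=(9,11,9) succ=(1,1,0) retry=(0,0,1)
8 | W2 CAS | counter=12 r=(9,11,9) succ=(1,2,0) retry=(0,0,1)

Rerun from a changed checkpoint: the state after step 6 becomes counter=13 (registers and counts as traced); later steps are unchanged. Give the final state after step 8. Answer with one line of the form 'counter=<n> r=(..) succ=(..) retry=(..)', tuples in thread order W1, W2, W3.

counter=14 r=(9,13,9) succ=(1,2,0) retry=(0,0,1)

state after step 6 := counter=13 r=(9,10,9) succ=(1,1,0) retry=(0,0,1)
7 | W2 LOAD | counter=13 r=(9,13,9) succ=(1,1,0) retry=(0,0,1)
8 | W2 CAS | counter=14 r=(9,13,9) succ=(1,2,0) retry=(0,0,1)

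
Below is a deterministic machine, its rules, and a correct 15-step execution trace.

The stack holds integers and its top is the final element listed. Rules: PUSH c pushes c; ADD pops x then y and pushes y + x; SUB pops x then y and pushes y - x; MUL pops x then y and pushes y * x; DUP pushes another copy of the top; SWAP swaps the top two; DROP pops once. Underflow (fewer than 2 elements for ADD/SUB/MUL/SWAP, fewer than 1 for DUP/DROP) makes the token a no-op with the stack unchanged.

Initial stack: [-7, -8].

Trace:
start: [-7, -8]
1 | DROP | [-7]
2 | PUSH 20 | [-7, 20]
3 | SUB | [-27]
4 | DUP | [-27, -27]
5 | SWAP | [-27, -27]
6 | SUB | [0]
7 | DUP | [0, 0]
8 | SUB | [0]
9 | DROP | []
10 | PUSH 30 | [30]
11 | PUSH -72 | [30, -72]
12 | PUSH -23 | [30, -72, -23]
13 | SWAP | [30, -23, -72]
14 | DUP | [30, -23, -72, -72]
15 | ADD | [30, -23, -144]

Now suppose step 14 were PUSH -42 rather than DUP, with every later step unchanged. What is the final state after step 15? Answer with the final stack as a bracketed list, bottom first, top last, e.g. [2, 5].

(re-executing from step 14 with the substitution; state before step 14: [30, -23, -72])
14 | PUSH -42 | [30, -23, -72, -42]
15 | ADD | [30, -23, -114]

[30, -23, -114]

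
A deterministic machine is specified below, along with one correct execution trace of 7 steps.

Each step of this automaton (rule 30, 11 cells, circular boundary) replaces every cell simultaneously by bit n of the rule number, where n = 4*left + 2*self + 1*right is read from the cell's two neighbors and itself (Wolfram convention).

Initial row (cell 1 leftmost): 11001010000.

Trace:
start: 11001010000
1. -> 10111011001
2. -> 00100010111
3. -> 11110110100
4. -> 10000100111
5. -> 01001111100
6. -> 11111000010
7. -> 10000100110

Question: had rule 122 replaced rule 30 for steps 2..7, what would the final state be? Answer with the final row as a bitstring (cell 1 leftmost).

11000111111

(re-executing steps 2..7 under rule 122; state before step 2: 10111011001)
2. -> 11101111111
3. -> 00111000000
4. -> 01101100000
5. -> 11111110000
6. -> 10000011001
7. -> 11000111111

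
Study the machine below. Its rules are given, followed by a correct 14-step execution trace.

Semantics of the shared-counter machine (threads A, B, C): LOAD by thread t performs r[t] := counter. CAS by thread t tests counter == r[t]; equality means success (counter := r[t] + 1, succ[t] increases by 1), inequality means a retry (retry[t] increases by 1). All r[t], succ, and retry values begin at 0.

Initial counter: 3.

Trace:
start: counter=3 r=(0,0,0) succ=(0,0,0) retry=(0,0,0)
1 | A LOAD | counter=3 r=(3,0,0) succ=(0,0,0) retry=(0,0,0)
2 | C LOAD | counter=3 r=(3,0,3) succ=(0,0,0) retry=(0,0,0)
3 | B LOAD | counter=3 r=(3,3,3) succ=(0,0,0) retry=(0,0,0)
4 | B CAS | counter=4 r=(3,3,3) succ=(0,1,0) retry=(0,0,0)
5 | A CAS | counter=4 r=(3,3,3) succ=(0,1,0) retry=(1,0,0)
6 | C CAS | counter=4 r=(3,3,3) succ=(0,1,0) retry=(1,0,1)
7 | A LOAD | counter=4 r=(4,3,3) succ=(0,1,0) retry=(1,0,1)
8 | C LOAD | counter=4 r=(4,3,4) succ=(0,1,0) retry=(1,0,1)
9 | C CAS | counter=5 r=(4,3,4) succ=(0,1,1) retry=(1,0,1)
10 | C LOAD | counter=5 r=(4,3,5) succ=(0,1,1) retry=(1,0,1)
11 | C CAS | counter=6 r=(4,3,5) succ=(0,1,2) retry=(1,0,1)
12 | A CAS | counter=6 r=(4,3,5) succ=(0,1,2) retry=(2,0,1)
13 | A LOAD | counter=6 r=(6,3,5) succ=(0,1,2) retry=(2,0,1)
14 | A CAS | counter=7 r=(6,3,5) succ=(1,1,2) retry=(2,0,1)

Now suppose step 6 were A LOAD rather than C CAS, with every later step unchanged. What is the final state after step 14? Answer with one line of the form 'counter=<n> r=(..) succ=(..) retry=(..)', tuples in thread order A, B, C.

(re-executing from step 6 with the substitution; state before step 6: counter=4 r=(3,3,3) succ=(0,1,0) retry=(1,0,0))
6 | A LOAD | counter=4 r=(4,3,3) succ=(0,1,0) retry=(1,0,0)
7 | A LOAD | counter=4 r=(4,3,3) succ=(0,1,0) retry=(1,0,0)
8 | C LOAD | counter=4 r=(4,3,4) succ=(0,1,0) retry=(1,0,0)
9 | C CAS | counter=5 r=(4,3,4) succ=(0,1,1) retry=(1,0,0)
10 | C LOAD | counter=5 r=(4,3,5) succ=(0,1,1) retry=(1,0,0)
11 | C CAS | counter=6 r=(4,3,5) succ=(0,1,2) retry=(1,0,0)
12 | A CAS | counter=6 r=(4,3,5) succ=(0,1,2) retry=(2,0,0)
13 | A LOAD | counter=6 r=(6,3,5) succ=(0,1,2) retry=(2,0,0)
14 | A CAS | counter=7 r=(6,3,5) succ=(1,1,2) retry=(2,0,0)

counter=7 r=(6,3,5) succ=(1,1,2) retry=(2,0,0)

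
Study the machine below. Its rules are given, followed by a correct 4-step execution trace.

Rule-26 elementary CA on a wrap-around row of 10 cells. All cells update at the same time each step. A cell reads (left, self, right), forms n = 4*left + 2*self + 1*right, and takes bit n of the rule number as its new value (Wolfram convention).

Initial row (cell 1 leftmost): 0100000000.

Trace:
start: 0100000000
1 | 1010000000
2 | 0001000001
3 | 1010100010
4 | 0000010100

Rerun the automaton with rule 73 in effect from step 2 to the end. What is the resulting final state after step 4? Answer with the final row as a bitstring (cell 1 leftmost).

(re-executing steps 2..4 under rule 73; state before step 2: 1010000000)
2 | 0000111110
3 | 1110100010
4 | 1010001000

1010001000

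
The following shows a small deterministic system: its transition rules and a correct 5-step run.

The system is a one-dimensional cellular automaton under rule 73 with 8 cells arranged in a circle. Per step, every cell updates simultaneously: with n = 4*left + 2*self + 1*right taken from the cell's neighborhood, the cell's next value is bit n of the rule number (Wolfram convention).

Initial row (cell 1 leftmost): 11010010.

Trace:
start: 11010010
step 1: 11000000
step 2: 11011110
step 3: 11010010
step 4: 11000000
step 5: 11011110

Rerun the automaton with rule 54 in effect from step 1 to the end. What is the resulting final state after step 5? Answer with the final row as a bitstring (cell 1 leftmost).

(re-executing steps 1..5 under rule 54; state before step 1: 11010010)
step 1: 00111111
step 2: 11000000
step 3: 00100001
step 4: 11110011
step 5: 00001100

00001100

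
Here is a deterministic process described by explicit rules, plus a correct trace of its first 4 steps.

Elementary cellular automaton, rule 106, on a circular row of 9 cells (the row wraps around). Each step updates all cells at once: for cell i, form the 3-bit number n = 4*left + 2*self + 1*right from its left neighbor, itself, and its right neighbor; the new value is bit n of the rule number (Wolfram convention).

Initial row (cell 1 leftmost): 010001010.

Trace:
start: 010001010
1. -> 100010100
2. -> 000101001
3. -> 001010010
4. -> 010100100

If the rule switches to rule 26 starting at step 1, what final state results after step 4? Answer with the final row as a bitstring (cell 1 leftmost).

010101100

(re-executing steps 1..4 under rule 26; state before step 1: 010001010)
1. -> 101010001
2. -> 000001011
3. -> 100010010
4. -> 010101100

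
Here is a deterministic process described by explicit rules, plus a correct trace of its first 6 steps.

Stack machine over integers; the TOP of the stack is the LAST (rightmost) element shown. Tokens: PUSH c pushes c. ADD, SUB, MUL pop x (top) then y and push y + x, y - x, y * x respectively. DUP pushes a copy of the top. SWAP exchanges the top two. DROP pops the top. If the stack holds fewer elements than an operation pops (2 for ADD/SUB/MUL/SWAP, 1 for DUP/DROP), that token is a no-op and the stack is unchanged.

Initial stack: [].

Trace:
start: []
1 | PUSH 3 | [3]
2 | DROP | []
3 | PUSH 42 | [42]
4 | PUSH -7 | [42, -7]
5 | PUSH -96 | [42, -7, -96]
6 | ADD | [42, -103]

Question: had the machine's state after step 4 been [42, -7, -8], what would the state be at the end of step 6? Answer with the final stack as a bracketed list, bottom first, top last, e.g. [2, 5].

[42, -7, -104]

state after step 4 := [42, -7, -8]
5 | PUSH -96 | [42, -7, -8, -96]
6 | ADD | [42, -7, -104]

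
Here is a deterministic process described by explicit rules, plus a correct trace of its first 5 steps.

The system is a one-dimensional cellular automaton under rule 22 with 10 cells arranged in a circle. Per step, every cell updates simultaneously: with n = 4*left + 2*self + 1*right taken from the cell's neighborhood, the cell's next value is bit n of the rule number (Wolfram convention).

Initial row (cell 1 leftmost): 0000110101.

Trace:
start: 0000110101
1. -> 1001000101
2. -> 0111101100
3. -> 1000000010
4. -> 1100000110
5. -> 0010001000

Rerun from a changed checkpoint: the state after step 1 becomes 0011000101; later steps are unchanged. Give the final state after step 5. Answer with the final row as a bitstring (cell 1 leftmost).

1110111000

state after step 1 := 0011000101
2. -> 1100101101
3. -> 0011100000
4. -> 0100010000
5. -> 1110111000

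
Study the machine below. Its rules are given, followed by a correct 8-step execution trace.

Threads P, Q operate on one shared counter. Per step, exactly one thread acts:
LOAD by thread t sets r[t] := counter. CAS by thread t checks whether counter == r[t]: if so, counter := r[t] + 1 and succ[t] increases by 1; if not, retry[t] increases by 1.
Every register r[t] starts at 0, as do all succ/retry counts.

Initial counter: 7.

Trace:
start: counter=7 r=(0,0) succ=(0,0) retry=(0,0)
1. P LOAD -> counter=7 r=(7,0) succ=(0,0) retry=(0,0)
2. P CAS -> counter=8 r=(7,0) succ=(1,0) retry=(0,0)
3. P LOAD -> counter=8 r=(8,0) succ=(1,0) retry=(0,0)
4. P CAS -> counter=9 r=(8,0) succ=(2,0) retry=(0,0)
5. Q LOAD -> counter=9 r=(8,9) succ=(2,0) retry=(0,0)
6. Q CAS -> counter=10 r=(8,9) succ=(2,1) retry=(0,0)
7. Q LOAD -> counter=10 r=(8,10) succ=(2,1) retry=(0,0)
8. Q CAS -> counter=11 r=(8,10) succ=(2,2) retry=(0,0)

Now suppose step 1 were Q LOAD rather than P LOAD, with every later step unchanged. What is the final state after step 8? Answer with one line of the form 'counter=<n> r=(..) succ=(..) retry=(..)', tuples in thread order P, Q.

(re-executing from step 1 with the substitution; state before step 1: counter=7 r=(0,0) succ=(0,0) retry=(0,0))
1. Q LOAD -> counter=7 r=(0,7) succ=(0,0) retry=(0,0)
2. P CAS -> counter=7 r=(0,7) succ=(0,0) retry=(1,0)
3. P LOAD -> counter=7 r=(7,7) succ=(0,0) retry=(1,0)
4. P CAS -> counter=8 r=(7,7) succ=(1,0) retry=(1,0)
5. Q LOAD -> counter=8 r=(7,8) succ=(1,0) retry=(1,0)
6. Q CAS -> counter=9 r=(7,8) succ=(1,1) retry=(1,0)
7. Q LOAD -> counter=9 r=(7,9) succ=(1,1) retry=(1,0)
8. Q CAS -> counter=10 r=(7,9) succ=(1,2) retry=(1,0)

counter=10 r=(7,9) succ=(1,2) retry=(1,0)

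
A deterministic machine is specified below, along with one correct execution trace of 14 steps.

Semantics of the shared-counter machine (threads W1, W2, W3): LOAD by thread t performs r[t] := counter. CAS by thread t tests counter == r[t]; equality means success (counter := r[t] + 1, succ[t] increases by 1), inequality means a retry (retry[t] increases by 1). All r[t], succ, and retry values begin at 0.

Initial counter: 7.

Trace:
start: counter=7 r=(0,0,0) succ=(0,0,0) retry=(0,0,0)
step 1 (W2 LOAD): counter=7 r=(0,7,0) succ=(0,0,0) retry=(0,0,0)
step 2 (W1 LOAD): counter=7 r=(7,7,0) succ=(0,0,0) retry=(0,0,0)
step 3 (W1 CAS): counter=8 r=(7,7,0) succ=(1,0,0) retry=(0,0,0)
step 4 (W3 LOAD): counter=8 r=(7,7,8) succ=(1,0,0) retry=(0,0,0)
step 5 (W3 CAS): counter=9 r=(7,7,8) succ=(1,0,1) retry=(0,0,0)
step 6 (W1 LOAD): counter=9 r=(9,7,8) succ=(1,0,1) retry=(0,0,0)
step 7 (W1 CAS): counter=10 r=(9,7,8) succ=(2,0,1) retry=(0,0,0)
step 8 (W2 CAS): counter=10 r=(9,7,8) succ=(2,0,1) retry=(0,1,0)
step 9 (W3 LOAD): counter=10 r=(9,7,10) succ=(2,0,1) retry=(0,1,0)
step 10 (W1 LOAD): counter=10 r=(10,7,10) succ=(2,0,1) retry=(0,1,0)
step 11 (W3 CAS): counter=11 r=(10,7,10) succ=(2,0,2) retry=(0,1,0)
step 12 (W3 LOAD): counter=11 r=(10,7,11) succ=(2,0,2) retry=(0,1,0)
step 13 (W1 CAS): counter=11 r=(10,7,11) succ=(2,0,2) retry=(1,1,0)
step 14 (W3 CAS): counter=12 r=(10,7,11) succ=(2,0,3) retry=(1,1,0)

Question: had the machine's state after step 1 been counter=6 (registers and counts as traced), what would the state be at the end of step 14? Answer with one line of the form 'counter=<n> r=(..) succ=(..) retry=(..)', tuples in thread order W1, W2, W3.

counter=11 r=(9,7,10) succ=(2,0,3) retry=(1,1,0)

state after step 1 := counter=6 r=(0,7,0) succ=(0,0,0) retry=(0,0,0)
step 2 (W1 LOAD): counter=6 r=(6,7,0) succ=(0,0,0) retry=(0,0,0)
step 3 (W1 CAS): counter=7 r=(6,7,0) succ=(1,0,0) retry=(0,0,0)
step 4 (W3 LOAD): counter=7 r=(6,7,7) succ=(1,0,0) retry=(0,0,0)
step 5 (W3 CAS): counter=8 r=(6,7,7) succ=(1,0,1) retry=(0,0,0)
step 6 (W1 LOAD): counter=8 r=(8,7,7) succ=(1,0,1) retry=(0,0,0)
step 7 (W1 CAS): counter=9 r=(8,7,7) succ=(2,0,1) retry=(0,0,0)
step 8 (W2 CAS): counter=9 r=(8,7,7) succ=(2,0,1) retry=(0,1,0)
step 9 (W3 LOAD): counter=9 r=(8,7,9) succ=(2,0,1) retry=(0,1,0)
step 10 (W1 LOAD): counter=9 r=(9,7,9) succ=(2,0,1) retry=(0,1,0)
step 11 (W3 CAS): counter=10 r=(9,7,9) succ=(2,0,2) retry=(0,1,0)
step 12 (W3 LOAD): counter=10 r=(9,7,10) succ=(2,0,2) retry=(0,1,0)
step 13 (W1 CAS): counter=10 r=(9,7,10) succ=(2,0,2) retry=(1,1,0)
step 14 (W3 CAS): counter=11 r=(9,7,10) succ=(2,0,3) retry=(1,1,0)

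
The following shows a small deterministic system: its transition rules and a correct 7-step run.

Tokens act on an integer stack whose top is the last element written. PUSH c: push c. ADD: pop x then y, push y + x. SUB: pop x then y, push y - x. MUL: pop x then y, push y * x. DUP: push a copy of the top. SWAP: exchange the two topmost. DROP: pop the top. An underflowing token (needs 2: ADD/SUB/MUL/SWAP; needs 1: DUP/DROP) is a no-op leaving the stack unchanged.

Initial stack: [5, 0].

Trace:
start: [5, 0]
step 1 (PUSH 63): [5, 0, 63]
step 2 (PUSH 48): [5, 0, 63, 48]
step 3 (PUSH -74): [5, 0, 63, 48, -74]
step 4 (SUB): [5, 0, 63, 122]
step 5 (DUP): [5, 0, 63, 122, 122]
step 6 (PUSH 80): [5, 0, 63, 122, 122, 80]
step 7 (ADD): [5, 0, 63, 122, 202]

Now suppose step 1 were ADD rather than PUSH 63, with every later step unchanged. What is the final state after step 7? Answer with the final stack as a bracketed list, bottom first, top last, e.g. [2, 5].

[5, 122, 202]

(re-executing from step 1 with the substitution; state before step 1: [5, 0])
step 1 (ADD): [5]
step 2 (PUSH 48): [5, 48]
step 3 (PUSH -74): [5, 48, -74]
step 4 (SUB): [5, 122]
step 5 (DUP): [5, 122, 122]
step 6 (PUSH 80): [5, 122, 122, 80]
step 7 (ADD): [5, 122, 202]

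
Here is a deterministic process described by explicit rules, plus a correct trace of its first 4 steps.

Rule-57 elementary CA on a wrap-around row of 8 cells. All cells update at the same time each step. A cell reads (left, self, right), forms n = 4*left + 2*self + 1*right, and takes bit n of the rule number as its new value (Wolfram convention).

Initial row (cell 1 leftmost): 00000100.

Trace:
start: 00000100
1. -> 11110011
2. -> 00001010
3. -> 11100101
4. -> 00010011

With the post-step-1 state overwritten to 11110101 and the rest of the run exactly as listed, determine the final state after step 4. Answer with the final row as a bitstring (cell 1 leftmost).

10010101

state after step 1 := 11110101
2. -> 00001011
3. -> 11100110
4. -> 10010101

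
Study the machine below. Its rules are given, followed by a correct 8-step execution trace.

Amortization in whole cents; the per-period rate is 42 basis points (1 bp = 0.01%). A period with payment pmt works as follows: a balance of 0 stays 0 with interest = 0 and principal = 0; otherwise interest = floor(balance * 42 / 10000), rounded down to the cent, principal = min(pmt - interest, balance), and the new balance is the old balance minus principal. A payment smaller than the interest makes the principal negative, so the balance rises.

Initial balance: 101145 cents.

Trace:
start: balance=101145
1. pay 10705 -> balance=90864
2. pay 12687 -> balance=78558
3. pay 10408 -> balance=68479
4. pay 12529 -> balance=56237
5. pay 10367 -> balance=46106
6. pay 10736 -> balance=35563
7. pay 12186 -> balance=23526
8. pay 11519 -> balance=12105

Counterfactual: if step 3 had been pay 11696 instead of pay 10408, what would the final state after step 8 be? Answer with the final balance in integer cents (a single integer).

(re-executing from step 3 with the substitution; state before step 3: balance=78558)
3. pay 11696 -> balance=67191
4. pay 12529 -> balance=54944
5. pay 10367 -> balance=44807
6. pay 10736 -> balance=34259
7. pay 12186 -> balance=22216
8. pay 11519 -> balance=10790

10790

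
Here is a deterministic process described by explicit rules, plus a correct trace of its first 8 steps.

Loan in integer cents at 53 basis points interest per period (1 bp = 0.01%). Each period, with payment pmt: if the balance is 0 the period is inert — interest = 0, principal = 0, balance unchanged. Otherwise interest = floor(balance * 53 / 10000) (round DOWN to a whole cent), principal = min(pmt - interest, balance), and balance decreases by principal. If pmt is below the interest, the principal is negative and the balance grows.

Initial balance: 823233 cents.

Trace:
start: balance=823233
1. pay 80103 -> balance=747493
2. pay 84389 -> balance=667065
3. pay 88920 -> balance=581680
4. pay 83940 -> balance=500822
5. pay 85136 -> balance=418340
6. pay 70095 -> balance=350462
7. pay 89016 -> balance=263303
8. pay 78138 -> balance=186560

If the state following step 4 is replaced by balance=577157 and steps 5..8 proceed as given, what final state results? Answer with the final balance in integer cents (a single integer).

state after step 4 := balance=577157
5. pay 85136 -> balance=495079
6. pay 70095 -> balance=427607
7. pay 89016 -> balance=340857
8. pay 78138 -> balance=264525

264525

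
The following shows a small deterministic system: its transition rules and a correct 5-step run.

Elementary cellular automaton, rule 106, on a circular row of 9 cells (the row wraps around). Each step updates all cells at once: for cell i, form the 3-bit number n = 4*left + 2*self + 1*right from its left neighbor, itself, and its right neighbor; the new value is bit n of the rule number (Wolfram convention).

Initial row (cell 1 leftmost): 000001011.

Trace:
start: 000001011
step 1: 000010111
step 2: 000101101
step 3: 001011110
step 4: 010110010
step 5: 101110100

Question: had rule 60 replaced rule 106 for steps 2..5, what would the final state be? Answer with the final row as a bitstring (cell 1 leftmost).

011110110

(re-executing steps 2..5 under rule 60; state before step 2: 000010111)
step 2: 100011100
step 3: 110010010
step 4: 101011011
step 5: 011110110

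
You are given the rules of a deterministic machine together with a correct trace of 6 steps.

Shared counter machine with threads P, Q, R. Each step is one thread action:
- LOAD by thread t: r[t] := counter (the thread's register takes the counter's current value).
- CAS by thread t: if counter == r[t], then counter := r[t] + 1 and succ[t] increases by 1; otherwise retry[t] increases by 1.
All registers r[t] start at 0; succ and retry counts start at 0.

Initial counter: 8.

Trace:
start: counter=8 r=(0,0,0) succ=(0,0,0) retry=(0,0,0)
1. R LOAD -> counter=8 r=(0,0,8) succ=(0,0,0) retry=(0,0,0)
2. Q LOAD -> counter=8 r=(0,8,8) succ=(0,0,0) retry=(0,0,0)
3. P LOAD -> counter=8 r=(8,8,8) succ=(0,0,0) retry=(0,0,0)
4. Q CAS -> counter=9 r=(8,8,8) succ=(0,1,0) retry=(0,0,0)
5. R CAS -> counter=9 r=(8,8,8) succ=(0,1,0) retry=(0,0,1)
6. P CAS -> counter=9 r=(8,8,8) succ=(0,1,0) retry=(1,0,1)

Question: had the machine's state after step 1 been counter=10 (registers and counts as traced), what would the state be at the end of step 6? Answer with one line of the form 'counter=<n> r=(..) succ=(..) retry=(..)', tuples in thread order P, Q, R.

state after step 1 := counter=10 r=(0,0,8) succ=(0,0,0) retry=(0,0,0)
2. Q LOAD -> counter=10 r=(0,10,8) succ=(0,0,0) retry=(0,0,0)
3. P LOAD -> counter=10 r=(10,10,8) succ=(0,0,0) retry=(0,0,0)
4. Q CAS -> counter=11 r=(10,10,8) succ=(0,1,0) retry=(0,0,0)
5. R CAS -> counter=11 r=(10,10,8) succ=(0,1,0) retry=(0,0,1)
6. P CAS -> counter=11 r=(10,10,8) succ=(0,1,0) retry=(1,0,1)

counter=11 r=(10,10,8) succ=(0,1,0) retry=(1,0,1)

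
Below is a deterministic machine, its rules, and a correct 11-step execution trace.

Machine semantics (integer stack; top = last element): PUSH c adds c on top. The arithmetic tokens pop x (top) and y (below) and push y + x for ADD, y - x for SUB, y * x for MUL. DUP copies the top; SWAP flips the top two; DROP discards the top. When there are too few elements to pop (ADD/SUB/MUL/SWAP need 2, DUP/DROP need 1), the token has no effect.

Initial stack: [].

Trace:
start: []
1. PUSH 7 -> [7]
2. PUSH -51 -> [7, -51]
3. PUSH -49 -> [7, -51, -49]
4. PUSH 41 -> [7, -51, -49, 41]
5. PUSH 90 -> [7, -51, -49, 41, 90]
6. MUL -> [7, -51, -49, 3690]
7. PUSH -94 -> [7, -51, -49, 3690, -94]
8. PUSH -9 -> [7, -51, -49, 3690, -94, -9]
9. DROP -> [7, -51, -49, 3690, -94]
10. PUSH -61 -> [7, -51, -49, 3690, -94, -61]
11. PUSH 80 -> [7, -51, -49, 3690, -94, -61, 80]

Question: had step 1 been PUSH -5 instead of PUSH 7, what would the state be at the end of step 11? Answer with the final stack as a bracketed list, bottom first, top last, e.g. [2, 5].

(re-executing from step 1 with the substitution; state before step 1: [])
1. PUSH -5 -> [-5]
2. PUSH -51 -> [-5, -51]
3. PUSH -49 -> [-5, -51, -49]
4. PUSH 41 -> [-5, -51, -49, 41]
5. PUSH 90 -> [-5, -51, -49, 41, 90]
6. MUL -> [-5, -51, -49, 3690]
7. PUSH -94 -> [-5, -51, -49, 3690, -94]
8. PUSH -9 -> [-5, -51, -49, 3690, -94, -9]
9. DROP -> [-5, -51, -49, 3690, -94]
10. PUSH -61 -> [-5, -51, -49, 3690, -94, -61]
11. PUSH 80 -> [-5, -51, -49, 3690, -94, -61, 80]

[-5, -51, -49, 3690, -94, -61, 80]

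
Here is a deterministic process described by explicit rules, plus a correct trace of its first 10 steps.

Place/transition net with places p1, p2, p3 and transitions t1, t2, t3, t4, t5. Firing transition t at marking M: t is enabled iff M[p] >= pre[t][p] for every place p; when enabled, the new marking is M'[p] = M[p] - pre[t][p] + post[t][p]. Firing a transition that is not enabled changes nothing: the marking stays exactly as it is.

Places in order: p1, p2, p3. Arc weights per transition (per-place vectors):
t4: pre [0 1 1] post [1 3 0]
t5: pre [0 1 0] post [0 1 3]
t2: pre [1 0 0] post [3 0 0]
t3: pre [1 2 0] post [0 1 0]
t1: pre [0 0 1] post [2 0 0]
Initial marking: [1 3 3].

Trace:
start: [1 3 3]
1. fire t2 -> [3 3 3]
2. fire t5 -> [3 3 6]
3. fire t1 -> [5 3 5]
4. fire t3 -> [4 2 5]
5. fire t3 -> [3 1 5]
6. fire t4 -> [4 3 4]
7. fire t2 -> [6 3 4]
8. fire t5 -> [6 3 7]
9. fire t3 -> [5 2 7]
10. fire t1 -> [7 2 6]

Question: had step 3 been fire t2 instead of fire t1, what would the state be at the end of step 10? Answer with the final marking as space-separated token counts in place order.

7 2 7

(re-executing from step 3 with the substitution; state before step 3: [3 3 6])
3. fire t2 -> [5 3 6]
4. fire t3 -> [4 2 6]
5. fire t3 -> [3 1 6]
6. fire t4 -> [4 3 5]
7. fire t2 -> [6 3 5]
8. fire t5 -> [6 3 8]
9. fire t3 -> [5 2 8]
10. fire t1 -> [7 2 7]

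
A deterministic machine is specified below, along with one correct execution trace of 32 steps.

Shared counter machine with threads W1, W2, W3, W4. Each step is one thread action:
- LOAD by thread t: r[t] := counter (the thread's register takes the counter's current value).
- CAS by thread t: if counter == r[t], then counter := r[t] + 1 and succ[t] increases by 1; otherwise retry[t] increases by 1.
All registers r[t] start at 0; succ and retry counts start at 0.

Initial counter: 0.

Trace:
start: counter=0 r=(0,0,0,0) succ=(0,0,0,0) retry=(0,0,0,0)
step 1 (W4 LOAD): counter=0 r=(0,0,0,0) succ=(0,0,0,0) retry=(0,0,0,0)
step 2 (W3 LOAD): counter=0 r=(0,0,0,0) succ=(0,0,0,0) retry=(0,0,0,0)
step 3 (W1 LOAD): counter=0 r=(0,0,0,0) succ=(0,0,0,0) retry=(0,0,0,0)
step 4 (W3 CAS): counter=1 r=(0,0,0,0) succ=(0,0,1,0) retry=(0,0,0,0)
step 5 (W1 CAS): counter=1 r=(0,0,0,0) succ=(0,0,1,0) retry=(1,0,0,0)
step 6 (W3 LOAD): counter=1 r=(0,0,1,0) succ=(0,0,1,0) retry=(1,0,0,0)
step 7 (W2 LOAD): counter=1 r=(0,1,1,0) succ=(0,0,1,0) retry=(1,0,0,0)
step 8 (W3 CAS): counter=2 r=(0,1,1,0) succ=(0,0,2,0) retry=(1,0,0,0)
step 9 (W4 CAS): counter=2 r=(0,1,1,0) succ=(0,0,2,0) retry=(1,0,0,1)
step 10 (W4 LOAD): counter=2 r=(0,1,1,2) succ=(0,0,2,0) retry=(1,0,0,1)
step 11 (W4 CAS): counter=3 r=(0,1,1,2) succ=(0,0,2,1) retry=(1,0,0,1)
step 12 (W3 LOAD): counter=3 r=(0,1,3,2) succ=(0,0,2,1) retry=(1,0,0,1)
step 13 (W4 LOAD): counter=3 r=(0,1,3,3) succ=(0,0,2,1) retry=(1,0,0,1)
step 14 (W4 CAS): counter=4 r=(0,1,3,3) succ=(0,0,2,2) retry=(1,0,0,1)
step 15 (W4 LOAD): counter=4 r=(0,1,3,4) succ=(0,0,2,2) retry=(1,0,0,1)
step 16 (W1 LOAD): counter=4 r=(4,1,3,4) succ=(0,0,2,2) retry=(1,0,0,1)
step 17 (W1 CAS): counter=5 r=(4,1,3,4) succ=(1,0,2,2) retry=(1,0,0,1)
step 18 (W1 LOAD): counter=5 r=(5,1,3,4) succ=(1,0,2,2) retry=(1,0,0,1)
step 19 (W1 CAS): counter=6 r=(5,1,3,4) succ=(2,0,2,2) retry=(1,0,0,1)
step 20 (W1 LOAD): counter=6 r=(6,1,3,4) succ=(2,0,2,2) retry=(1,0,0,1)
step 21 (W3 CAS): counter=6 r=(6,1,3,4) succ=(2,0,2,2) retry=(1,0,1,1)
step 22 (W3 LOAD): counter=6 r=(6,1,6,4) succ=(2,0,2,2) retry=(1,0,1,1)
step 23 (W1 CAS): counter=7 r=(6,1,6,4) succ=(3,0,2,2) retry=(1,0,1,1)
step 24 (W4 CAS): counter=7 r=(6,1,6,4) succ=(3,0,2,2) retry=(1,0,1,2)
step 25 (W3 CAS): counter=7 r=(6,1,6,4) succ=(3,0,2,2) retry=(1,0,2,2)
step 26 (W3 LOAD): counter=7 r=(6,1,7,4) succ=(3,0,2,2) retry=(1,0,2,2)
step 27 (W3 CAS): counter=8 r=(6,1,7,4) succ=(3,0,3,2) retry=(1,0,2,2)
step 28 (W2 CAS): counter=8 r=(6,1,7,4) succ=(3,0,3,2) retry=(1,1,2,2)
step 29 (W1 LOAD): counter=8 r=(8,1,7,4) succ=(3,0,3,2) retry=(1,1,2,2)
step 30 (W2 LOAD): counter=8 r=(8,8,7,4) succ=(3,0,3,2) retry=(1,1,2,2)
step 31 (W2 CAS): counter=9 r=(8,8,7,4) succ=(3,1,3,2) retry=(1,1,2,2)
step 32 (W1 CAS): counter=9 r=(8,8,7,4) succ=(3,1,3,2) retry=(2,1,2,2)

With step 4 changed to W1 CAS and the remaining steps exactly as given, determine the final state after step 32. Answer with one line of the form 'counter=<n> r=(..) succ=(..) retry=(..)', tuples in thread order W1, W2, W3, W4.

(re-executing from step 4 with the substitution; state before step 4: counter=0 r=(0,0,0,0) succ=(0,0,0,0) retry=(0,0,0,0))
step 4 (W1 CAS): counter=1 r=(0,0,0,0) succ=(1,0,0,0) retry=(0,0,0,0)
step 5 (W1 CAS): counter=1 r=(0,0,0,0) succ=(1,0,0,0) retry=(1,0,0,0)
step 6 (W3 LOAD): counter=1 r=(0,0,1,0) succ=(1,0,0,0) retry=(1,0,0,0)
step 7 (W2 LOAD): counter=1 r=(0,1,1,0) succ=(1,0,0,0) retry=(1,0,0,0)
step 8 (W3 CAS): counter=2 r=(0,1,1,0) succ=(1,0,1,0) retry=(1,0,0,0)
step 9 (W4 CAS): counter=2 r=(0,1,1,0) succ=(1,0,1,0) retry=(1,0,0,1)
step 10 (W4 LOAD): counter=2 r=(0,1,1,2) succ=(1,0,1,0) retry=(1,0,0,1)
step 11 (W4 CAS): counter=3 r=(0,1,1,2) succ=(1,0,1,1) retry=(1,0,0,1)
step 12 (W3 LOAD): counter=3 r=(0,1,3,2) succ=(1,0,1,1) retry=(1,0,0,1)
step 13 (W4 LOAD): counter=3 r=(0,1,3,3) succ=(1,0,1,1) retry=(1,0,0,1)
step 14 (W4 CAS): counter=4 r=(0,1,3,3) succ=(1,0,1,2) retry=(1,0,0,1)
step 15 (W4 LOAD): counter=4 r=(0,1,3,4) succ=(1,0,1,2) retry=(1,0,0,1)
step 16 (W1 LOAD): counter=4 r=(4,1,3,4) succ=(1,0,1,2) retry=(1,0,0,1)
step 17 (W1 CAS): counter=5 r=(4,1,3,4) succ=(2,0,1,2) retry=(1,0,0,1)
step 18 (W1 LOAD): counter=5 r=(5,1,3,4) succ=(2,0,1,2) retry=(1,0,0,1)
step 19 (W1 CAS): counter=6 r=(5,1,3,4) succ=(3,0,1,2) retry=(1,0,0,1)
step 20 (W1 LOAD): counter=6 r=(6,1,3,4) succ=(3,0,1,2) retry=(1,0,0,1)
step 21 (W3 CAS): counter=6 r=(6,1,3,4) succ=(3,0,1,2) retry=(1,0,1,1)
step 22 (W3 LOAD): counter=6 r=(6,1,6,4) succ=(3,0,1,2) retry=(1,0,1,1)
step 23 (W1 CAS): counter=7 r=(6,1,6,4) succ=(4,0,1,2) retry=(1,0,1,1)
step 24 (W4 CAS): counter=7 r=(6,1,6,4) succ=(4,0,1,2) retry=(1,0,1,2)
step 25 (W3 CAS): counter=7 r=(6,1,6,4) succ=(4,0,1,2) retry=(1,0,2,2)
step 26 (W3 LOAD): counter=7 r=(6,1,7,4) succ=(4,0,1,2) retry=(1,0,2,2)
step 27 (W3 CAS): counter=8 r=(6,1,7,4) succ=(4,0,2,2) retry=(1,0,2,2)
step 28 (W2 CAS): counter=8 r=(6,1,7,4) succ=(4,0,2,2) retry=(1,1,2,2)
step 29 (W1 LOAD): counter=8 r=(8,1,7,4) succ=(4,0,2,2) retry=(1,1,2,2)
step 30 (W2 LOAD): counter=8 r=(8,8,7,4) succ=(4,0,2,2) retry=(1,1,2,2)
step 31 (W2 CAS): counter=9 r=(8,8,7,4) succ=(4,1,2,2) retry=(1,1,2,2)
step 32 (W1 CAS): counter=9 r=(8,8,7,4) succ=(4,1,2,2) retry=(2,1,2,2)

counter=9 r=(8,8,7,4) succ=(4,1,2,2) retry=(2,1,2,2)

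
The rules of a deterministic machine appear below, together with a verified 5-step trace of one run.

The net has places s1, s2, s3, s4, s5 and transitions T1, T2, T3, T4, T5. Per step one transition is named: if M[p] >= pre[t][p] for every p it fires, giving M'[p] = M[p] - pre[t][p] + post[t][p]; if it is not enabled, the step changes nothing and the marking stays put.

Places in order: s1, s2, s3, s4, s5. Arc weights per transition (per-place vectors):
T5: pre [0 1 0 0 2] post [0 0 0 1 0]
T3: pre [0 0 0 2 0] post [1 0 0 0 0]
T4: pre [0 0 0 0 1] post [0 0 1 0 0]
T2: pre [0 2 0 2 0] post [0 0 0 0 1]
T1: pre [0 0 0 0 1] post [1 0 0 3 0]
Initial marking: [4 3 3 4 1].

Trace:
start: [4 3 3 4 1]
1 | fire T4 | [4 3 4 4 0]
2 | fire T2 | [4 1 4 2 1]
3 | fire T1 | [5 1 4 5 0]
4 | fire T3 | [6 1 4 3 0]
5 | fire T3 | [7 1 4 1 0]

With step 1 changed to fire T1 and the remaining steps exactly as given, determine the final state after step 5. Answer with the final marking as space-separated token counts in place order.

8 1 3 4 0

(re-executing from step 1 with the substitution; state before step 1: [4 3 3 4 1])
1 | fire T1 | [5 3 3 7 0]
2 | fire T2 | [5 1 3 5 1]
3 | fire T1 | [6 1 3 8 0]
4 | fire T3 | [7 1 3 6 0]
5 | fire T3 | [8 1 3 4 0]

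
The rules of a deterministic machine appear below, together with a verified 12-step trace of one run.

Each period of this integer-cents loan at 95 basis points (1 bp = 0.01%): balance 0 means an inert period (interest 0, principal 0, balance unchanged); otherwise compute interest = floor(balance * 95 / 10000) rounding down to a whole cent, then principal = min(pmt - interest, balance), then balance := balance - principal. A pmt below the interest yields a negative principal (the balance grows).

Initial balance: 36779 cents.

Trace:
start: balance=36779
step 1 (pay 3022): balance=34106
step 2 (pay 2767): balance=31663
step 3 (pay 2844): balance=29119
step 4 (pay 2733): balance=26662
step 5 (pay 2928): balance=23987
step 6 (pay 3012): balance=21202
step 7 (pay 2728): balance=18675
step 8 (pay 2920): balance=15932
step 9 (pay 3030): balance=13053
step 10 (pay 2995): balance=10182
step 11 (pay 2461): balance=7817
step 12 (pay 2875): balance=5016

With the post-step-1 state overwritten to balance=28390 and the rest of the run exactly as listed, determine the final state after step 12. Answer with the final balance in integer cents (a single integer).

0

state after step 1 := balance=28390
step 2 (pay 2767): balance=25892
step 3 (pay 2844): balance=23293
step 4 (pay 2733): balance=20781
step 5 (pay 2928): balance=18050
step 6 (pay 3012): balance=15209
step 7 (pay 2728): balance=12625
step 8 (pay 2920): balance=9824
step 9 (pay 3030): balance=6887
step 10 (pay 2995): balance=3957
step 11 (pay 2461): balance=1533
step 12 (pay 2875): balance=0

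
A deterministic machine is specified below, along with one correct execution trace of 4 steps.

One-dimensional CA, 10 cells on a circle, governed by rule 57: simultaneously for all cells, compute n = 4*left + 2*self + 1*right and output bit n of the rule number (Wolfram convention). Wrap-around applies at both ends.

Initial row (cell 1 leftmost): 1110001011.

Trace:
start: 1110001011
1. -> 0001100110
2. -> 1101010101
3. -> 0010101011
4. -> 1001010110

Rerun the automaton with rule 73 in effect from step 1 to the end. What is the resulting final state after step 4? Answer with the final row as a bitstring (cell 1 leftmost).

1010101000

(re-executing steps 1..4 under rule 73; state before step 1: 1110001011)
1. -> 0010100010
2. -> 1000001000
3. -> 0011100010
4. -> 1010101000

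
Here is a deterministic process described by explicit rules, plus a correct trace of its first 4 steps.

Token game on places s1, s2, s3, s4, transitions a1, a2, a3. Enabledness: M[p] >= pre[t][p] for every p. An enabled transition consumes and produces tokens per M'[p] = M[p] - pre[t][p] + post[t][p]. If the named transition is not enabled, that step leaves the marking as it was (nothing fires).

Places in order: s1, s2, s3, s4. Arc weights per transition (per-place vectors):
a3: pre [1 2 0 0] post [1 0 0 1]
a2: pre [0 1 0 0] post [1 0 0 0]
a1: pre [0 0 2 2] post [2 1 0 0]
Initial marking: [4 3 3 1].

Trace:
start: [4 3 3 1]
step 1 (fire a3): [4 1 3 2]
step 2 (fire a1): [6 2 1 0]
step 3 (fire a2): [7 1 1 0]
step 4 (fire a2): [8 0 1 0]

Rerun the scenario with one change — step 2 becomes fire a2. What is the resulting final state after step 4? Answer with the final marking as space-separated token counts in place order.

5 0 3 2

(re-executing from step 2 with the substitution; state before step 2: [4 1 3 2])
step 2 (fire a2): [5 0 3 2]
step 3 (fire a2): [5 0 3 2]
step 4 (fire a2): [5 0 3 2]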